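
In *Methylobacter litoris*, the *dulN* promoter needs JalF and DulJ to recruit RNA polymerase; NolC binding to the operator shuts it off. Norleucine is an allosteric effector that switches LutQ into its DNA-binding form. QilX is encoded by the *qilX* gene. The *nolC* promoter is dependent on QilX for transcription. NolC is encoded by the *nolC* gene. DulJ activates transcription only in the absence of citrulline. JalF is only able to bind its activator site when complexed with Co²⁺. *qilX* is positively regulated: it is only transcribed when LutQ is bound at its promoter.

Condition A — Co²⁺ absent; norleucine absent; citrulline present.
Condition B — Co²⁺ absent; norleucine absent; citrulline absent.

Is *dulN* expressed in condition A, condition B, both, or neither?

Condition A:
Co²⁺ is absent, so JalF is inactive.
Norleucine is absent, so LutQ is inactive.
Required activator LutQ is absent, so *qilX* is not transcribed.
So QilX is not produced.
Required activator QilX is absent, so *nolC* is not transcribed.
So NolC is not produced.
Citrulline is present, so DulJ is inactive.
Required activator JalF is absent, so *dulN* is not transcribed.
→ *dulN* is OFF in A.
Condition B:
Co²⁺ is absent, so JalF is inactive.
Norleucine is absent, so LutQ is inactive.
Required activator LutQ is absent, so *qilX* is not transcribed.
So QilX is not produced.
Required activator QilX is absent, so *nolC* is not transcribed.
So NolC is not produced.
Citrulline is absent, so DulJ is active.
Required activator JalF is absent, so *dulN* is not transcribed.
→ *dulN* is OFF in B.

neither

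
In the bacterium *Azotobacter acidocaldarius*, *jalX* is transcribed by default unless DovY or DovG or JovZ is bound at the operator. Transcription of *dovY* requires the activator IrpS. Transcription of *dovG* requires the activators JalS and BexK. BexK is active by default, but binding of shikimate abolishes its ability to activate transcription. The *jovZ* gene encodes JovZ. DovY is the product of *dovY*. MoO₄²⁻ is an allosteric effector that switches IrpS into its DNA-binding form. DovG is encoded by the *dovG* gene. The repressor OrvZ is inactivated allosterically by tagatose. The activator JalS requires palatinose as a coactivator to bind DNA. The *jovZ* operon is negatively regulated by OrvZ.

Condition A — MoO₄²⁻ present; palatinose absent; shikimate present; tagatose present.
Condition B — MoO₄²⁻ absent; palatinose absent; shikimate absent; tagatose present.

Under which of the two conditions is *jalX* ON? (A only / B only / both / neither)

Condition A:
MoO₄²⁻ is present, so IrpS is active.
No repressor is bound and IrpS is active, so *dovY* is transcribed.
So DovY is produced and active.
Palatinose is absent, so JalS is inactive.
Shikimate is present, so BexK is inactive.
Required activator JalS is absent, so *dovG* is not transcribed.
So DovG is not produced.
Tagatose is present, so OrvZ is inactive.
With no repressor bound, *jovZ* is transcribed.
So JovZ is produced and active.
With repressor DovY bound, *jalX* is not transcribed.
→ *jalX* is OFF in A.
Condition B:
MoO₄²⁻ is absent, so IrpS is inactive.
Required activator IrpS is absent, so *dovY* is not transcribed.
So DovY is not produced.
Palatinose is absent, so JalS is inactive.
Shikimate is absent, so BexK is active.
Required activator JalS is absent, so *dovG* is not transcribed.
So DovG is not produced.
Tagatose is present, so OrvZ is inactive.
With no repressor bound, *jovZ* is transcribed.
So JovZ is produced and active.
With repressor JovZ bound, *jalX* is not transcribed.
→ *jalX* is OFF in B.

neither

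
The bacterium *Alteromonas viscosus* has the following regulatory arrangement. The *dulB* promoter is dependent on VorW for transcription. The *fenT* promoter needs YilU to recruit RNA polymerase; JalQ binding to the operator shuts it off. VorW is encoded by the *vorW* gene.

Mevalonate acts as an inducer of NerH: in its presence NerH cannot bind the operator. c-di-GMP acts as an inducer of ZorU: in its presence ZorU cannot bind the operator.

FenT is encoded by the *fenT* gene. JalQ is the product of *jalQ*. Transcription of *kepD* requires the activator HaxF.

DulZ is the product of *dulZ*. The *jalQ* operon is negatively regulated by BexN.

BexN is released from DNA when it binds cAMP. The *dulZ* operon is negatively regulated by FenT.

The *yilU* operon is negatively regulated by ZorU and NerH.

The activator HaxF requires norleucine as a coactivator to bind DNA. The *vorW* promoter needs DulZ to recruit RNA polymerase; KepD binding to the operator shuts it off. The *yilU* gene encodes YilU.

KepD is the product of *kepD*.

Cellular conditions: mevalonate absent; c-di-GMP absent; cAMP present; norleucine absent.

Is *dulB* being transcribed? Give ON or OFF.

c-di-GMP is absent, so ZorU is active.
Mevalonate is absent, so NerH is active.
With repressor ZorU bound, *yilU* is not transcribed.
So YilU is not produced.
cAMP is present, so BexN is inactive.
With no repressor bound, *jalQ* is transcribed.
So JalQ is produced and active.
With repressor JalQ bound, *fenT* is not transcribed.
So FenT is not produced.
With no repressor bound, *dulZ* is transcribed.
So DulZ is produced and active.
Norleucine is absent, so HaxF is inactive.
Required activator HaxF is absent, so *kepD* is not transcribed.
So KepD is not produced.
No repressor is bound and DulZ is active, so *vorW* is transcribed.
So VorW is produced and active.
No repressor is bound and VorW is active, so *dulB* is transcribed.

ON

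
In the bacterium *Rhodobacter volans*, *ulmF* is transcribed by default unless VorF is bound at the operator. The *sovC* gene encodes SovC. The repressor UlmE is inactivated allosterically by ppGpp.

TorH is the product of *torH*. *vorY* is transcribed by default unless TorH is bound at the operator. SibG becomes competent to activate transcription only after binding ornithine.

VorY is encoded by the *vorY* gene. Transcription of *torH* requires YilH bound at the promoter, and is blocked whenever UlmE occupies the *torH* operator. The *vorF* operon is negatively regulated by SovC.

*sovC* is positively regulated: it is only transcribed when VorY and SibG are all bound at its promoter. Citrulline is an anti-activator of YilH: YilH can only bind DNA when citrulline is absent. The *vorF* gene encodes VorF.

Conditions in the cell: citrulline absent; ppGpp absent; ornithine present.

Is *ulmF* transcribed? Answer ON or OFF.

ON

Citrulline is absent, so YilH is active.
ppGpp is absent, so UlmE is active.
With repressor UlmE bound, *torH* is not transcribed.
So TorH is not produced.
With no repressor bound, *vorY* is transcribed.
So VorY is produced and active.
Ornithine is present, so SibG is active.
No repressor is bound and VorY and SibG are active, so *sovC* is transcribed.
So SovC is produced and active.
With repressor SovC bound, *vorF* is not transcribed.
So VorF is not produced.
With no repressor bound, *ulmF* is transcribed.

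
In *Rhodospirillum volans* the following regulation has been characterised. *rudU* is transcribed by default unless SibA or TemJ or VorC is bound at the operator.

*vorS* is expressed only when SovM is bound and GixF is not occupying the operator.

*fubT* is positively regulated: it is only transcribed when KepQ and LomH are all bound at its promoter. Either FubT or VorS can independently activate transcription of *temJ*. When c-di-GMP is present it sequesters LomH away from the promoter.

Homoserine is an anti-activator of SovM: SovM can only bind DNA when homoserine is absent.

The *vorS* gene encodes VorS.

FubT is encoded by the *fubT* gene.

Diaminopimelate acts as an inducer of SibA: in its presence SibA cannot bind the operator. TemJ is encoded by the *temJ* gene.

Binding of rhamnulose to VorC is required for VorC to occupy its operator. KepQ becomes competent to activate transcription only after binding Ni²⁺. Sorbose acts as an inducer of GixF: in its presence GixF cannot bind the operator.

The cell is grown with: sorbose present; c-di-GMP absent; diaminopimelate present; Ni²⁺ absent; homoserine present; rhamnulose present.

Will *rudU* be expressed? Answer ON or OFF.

Diaminopimelate is present, so SibA is inactive.
Ni²⁺ is absent, so KepQ is inactive.
c-di-GMP is absent, so LomH is active.
Required activator KepQ is absent, so *fubT* is not transcribed.
So FubT is not produced.
Homoserine is present, so SovM is inactive.
Sorbose is present, so GixF is inactive.
Required activator SovM is absent, so *vorS* is not transcribed.
So VorS is not produced.
No activator is available at the *temJ* promoter, so *temJ* is not transcribed.
So TemJ is not produced.
Rhamnulose is present, so VorC is active.
With repressor VorC bound, *rudU* is not transcribed.

OFF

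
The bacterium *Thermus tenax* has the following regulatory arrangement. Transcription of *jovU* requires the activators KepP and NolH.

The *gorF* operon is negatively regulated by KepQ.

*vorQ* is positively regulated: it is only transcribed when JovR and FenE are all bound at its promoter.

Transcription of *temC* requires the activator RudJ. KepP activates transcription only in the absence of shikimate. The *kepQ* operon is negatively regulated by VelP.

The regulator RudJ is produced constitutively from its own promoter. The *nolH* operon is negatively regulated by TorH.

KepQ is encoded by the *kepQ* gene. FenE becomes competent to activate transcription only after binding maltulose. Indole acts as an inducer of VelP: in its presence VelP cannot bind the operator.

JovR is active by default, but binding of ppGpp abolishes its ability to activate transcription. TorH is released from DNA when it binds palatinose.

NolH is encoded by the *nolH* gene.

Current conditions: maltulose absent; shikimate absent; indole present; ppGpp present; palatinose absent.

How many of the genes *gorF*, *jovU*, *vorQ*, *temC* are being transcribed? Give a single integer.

1

Indole is present, so VelP is inactive.
With no repressor bound, *kepQ* is transcribed.
So KepQ is produced and active.
With repressor KepQ bound, *gorF* is not transcribed.
→ *gorF* is OFF.
Shikimate is absent, so KepP is active.
Palatinose is absent, so TorH is active.
With repressor TorH bound, *nolH* is not transcribed.
So NolH is not produced.
Required activator NolH is absent, so *jovU* is not transcribed.
→ *jovU* is OFF.
ppGpp is present, so JovR is inactive.
Maltulose is absent, so FenE is inactive.
Required activator JovR is absent, so *vorQ* is not transcribed.
→ *vorQ* is OFF.
RudJ is produced constitutively and is active.
No repressor is bound and RudJ is active, so *temC* is transcribed.
→ *temC* is ON.
1 of the 4 genes is transcribed.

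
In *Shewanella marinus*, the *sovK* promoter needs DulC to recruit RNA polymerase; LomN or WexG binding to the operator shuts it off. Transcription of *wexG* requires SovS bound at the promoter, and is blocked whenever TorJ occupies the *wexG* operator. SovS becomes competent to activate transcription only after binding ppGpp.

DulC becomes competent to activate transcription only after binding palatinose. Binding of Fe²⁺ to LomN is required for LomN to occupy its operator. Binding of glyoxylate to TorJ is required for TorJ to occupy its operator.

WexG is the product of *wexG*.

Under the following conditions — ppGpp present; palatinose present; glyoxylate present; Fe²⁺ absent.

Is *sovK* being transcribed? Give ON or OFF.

Palatinose is present, so DulC is active.
Fe²⁺ is absent, so LomN is inactive.
Glyoxylate is present, so TorJ is active.
ppGpp is present, so SovS is active.
With repressor TorJ bound, *wexG* is not transcribed.
So WexG is not produced.
No repressor is bound and DulC is active, so *sovK* is transcribed.

ON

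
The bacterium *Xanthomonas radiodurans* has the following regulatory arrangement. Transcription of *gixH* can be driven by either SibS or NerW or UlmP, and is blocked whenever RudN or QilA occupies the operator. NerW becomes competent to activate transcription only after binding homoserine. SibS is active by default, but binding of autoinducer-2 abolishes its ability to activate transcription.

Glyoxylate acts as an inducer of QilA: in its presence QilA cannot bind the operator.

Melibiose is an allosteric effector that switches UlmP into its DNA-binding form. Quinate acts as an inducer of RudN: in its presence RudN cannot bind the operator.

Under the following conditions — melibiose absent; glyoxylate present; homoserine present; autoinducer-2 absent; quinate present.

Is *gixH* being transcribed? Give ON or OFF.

Quinate is present, so RudN is inactive.
Autoinducer-2 is absent, so SibS is active.
Homoserine is present, so NerW is active.
Glyoxylate is present, so QilA is inactive.
Melibiose is absent, so UlmP is inactive.
Activator SibS is present, so *gixH* is transcribed.

ON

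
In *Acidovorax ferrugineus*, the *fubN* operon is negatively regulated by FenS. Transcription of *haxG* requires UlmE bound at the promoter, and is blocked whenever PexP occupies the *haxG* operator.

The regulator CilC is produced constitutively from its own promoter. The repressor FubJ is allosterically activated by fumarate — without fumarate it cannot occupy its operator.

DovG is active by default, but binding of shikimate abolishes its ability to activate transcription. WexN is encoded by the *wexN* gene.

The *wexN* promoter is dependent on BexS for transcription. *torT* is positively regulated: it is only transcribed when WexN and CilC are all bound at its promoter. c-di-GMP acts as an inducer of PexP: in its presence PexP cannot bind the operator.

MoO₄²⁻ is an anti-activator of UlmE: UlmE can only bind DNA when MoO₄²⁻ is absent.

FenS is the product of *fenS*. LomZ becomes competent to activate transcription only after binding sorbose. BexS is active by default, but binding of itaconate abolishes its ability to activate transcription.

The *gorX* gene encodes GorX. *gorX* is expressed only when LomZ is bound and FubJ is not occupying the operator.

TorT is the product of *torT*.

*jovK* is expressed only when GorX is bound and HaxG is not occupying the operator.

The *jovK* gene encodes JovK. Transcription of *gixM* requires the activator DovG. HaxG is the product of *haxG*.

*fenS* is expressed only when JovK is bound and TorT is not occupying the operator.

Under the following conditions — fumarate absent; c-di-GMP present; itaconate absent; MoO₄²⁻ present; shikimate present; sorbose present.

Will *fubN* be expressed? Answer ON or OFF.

Sorbose is present, so LomZ is active.
Fumarate is absent, so FubJ is inactive.
No repressor is bound and LomZ is active, so *gorX* is transcribed.
So GorX is produced and active.
c-di-GMP is present, so PexP is inactive.
MoO₄²⁻ is present, so UlmE is inactive.
Required activator UlmE is absent, so *haxG* is not transcribed.
So HaxG is not produced.
No repressor is bound and GorX is active, so *jovK* is transcribed.
So JovK is produced and active.
Itaconate is absent, so BexS is active.
No repressor is bound and BexS is active, so *wexN* is transcribed.
So WexN is produced and active.
CilC is produced constitutively and is active.
No repressor is bound and WexN and CilC are active, so *torT* is transcribed.
So TorT is produced and active.
With repressor TorT bound, *fenS* is not transcribed.
So FenS is not produced.
With no repressor bound, *fubN* is transcribed.

ON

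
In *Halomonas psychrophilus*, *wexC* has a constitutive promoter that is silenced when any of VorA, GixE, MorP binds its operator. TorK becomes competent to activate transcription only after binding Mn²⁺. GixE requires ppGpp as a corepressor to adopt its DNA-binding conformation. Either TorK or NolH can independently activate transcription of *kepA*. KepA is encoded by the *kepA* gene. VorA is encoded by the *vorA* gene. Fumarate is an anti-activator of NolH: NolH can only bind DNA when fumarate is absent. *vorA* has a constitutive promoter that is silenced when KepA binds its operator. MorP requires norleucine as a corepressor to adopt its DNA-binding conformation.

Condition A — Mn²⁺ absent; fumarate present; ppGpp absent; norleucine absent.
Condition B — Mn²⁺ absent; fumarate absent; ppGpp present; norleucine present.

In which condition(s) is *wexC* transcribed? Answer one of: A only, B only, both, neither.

Condition A:
Mn²⁺ is absent, so TorK is inactive.
Fumarate is present, so NolH is inactive.
No activator is available at the *kepA* promoter, so *kepA* is not transcribed.
So KepA is not produced.
With no repressor bound, *vorA* is transcribed.
So VorA is produced and active.
ppGpp is absent, so GixE is inactive.
Norleucine is absent, so MorP is inactive.
With repressor VorA bound, *wexC* is not transcribed.
→ *wexC* is OFF in A.
Condition B:
Mn²⁺ is absent, so TorK is inactive.
Fumarate is absent, so NolH is active.
Activator NolH is present, so *kepA* is transcribed.
So KepA is produced and active.
With repressor KepA bound, *vorA* is not transcribed.
So VorA is not produced.
ppGpp is present, so GixE is active.
Norleucine is present, so MorP is active.
With repressor GixE bound, *wexC* is not transcribed.
→ *wexC* is OFF in B.

neither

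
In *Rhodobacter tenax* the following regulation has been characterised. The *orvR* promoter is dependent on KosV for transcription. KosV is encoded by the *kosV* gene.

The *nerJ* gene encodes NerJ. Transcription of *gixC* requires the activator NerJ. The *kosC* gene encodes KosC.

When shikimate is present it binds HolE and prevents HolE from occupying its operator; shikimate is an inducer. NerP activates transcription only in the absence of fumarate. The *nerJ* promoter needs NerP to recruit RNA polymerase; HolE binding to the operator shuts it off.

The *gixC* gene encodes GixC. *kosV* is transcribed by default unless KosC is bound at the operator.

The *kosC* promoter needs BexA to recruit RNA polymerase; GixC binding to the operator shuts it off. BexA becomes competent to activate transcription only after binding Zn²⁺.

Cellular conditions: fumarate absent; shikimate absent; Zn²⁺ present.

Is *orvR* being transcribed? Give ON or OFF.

OFF

Fumarate is absent, so NerP is active.
Shikimate is absent, so HolE is active.
With repressor HolE bound, *nerJ* is not transcribed.
So NerJ is not produced.
Required activator NerJ is absent, so *gixC* is not transcribed.
So GixC is not produced.
Zn²⁺ is present, so BexA is active.
No repressor is bound and BexA is active, so *kosC* is transcribed.
So KosC is produced and active.
With repressor KosC bound, *kosV* is not transcribed.
So KosV is not produced.
Required activator KosV is absent, so *orvR* is not transcribed.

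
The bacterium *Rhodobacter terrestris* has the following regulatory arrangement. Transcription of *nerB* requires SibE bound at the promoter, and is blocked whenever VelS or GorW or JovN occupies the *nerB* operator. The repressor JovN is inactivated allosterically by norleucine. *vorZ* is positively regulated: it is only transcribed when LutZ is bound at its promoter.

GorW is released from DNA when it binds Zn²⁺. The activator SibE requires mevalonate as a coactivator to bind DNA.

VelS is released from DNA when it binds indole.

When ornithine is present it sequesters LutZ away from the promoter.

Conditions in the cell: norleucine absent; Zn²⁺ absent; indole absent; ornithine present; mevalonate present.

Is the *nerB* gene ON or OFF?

Indole is absent, so VelS is active.
Zn²⁺ is absent, so GorW is active.
Norleucine is absent, so JovN is active.
Mevalonate is present, so SibE is active.
With repressor VelS bound, *nerB* is not transcribed.

OFF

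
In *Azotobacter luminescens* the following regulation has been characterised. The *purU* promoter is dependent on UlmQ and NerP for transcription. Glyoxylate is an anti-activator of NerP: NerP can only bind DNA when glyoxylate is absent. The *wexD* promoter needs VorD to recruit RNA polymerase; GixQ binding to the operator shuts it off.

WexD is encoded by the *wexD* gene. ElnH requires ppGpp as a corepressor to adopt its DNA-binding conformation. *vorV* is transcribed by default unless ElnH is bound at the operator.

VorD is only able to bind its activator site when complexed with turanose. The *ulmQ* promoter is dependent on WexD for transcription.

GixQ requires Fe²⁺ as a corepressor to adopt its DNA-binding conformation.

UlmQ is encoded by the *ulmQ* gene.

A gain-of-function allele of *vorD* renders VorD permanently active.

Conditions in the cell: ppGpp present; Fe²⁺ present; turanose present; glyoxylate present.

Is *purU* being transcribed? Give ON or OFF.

OFF

Fe²⁺ is present, so GixQ is active.
VorD is constitutively active in this strain.
With repressor GixQ bound, *wexD* is not transcribed.
So WexD is not produced.
Required activator WexD is absent, so *ulmQ* is not transcribed.
So UlmQ is not produced.
Glyoxylate is present, so NerP is inactive.
Required activator UlmQ is absent, so *purU* is not transcribed.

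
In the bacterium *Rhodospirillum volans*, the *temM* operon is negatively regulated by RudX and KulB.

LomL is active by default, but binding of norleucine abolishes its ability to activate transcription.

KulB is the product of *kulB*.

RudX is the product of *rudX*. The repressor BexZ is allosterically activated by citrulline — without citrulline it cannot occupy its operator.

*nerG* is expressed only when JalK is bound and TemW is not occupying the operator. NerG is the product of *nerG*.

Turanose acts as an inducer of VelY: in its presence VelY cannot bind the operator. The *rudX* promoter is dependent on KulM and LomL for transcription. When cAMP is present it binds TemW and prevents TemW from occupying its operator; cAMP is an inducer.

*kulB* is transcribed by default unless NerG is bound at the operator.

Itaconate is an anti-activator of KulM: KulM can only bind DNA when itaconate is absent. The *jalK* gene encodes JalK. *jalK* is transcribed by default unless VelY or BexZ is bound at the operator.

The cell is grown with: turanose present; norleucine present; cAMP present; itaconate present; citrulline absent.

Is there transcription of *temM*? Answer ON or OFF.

Itaconate is present, so KulM is inactive.
Norleucine is present, so LomL is inactive.
Required activator KulM is absent, so *rudX* is not transcribed.
So RudX is not produced.
Turanose is present, so VelY is inactive.
Citrulline is absent, so BexZ is inactive.
With no repressor bound, *jalK* is transcribed.
So JalK is produced and active.
cAMP is present, so TemW is inactive.
No repressor is bound and JalK is active, so *nerG* is transcribed.
So NerG is produced and active.
With repressor NerG bound, *kulB* is not transcribed.
So KulB is not produced.
With no repressor bound, *temM* is transcribed.

ON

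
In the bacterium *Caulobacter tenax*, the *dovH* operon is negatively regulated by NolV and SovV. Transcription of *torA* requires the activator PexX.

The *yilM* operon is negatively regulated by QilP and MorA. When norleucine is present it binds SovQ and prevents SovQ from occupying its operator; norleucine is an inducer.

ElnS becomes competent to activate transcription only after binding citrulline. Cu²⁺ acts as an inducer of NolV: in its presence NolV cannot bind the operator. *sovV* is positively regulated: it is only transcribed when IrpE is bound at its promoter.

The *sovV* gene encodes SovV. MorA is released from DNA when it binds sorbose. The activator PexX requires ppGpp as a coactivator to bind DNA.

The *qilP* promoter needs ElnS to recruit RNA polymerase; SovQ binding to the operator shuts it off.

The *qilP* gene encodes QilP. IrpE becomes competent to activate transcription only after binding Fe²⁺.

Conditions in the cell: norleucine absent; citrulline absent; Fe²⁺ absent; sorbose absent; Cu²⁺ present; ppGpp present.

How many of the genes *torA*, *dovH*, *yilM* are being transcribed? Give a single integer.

2

ppGpp is present, so PexX is active.
No repressor is bound and PexX is active, so *torA* is transcribed.
→ *torA* is ON.
Cu²⁺ is present, so NolV is inactive.
Fe²⁺ is absent, so IrpE is inactive.
Required activator IrpE is absent, so *sovV* is not transcribed.
So SovV is not produced.
With no repressor bound, *dovH* is transcribed.
→ *dovH* is ON.
Citrulline is absent, so ElnS is inactive.
Norleucine is absent, so SovQ is active.
With repressor SovQ bound, *qilP* is not transcribed.
So QilP is not produced.
Sorbose is absent, so MorA is active.
With repressor MorA bound, *yilM* is not transcribed.
→ *yilM* is OFF.
2 of the 3 genes are transcribed.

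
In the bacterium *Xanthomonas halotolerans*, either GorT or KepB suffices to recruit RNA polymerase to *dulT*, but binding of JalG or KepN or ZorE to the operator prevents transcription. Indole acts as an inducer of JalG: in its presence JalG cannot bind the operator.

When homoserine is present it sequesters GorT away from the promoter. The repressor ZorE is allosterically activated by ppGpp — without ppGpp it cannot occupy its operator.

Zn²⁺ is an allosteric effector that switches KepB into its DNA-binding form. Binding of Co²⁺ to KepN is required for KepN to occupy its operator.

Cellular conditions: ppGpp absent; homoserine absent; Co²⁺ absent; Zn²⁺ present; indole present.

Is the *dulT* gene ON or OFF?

Homoserine is absent, so GorT is active.
Zn²⁺ is present, so KepB is active.
Indole is present, so JalG is inactive.
Co²⁺ is absent, so KepN is inactive.
ppGpp is absent, so ZorE is inactive.
Activator GorT is present, so *dulT* is transcribed.

ON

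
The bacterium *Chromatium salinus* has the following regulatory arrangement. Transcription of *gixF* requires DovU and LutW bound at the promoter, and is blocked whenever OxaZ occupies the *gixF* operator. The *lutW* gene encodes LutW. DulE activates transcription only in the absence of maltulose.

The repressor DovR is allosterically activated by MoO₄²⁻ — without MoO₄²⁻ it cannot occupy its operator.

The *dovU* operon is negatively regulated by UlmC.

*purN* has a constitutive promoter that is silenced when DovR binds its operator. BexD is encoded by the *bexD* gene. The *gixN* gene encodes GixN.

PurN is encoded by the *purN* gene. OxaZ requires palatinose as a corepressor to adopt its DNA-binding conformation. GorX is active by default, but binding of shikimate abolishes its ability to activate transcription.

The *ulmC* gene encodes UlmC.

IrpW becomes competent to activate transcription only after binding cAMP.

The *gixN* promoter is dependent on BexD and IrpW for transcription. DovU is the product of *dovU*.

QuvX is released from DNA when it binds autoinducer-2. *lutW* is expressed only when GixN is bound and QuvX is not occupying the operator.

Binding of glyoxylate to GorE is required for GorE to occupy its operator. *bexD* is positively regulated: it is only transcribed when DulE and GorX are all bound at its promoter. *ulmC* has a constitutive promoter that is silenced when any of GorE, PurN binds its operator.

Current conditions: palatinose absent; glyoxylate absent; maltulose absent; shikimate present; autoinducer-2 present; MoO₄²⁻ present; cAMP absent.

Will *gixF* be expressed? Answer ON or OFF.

OFF

Palatinose is absent, so OxaZ is inactive.
Glyoxylate is absent, so GorE is inactive.
MoO₄²⁻ is present, so DovR is active.
With repressor DovR bound, *purN* is not transcribed.
So PurN is not produced.
With no repressor bound, *ulmC* is transcribed.
So UlmC is produced and active.
With repressor UlmC bound, *dovU* is not transcribed.
So DovU is not produced.
Maltulose is absent, so DulE is active.
Shikimate is present, so GorX is inactive.
Required activator GorX is absent, so *bexD* is not transcribed.
So BexD is not produced.
cAMP is absent, so IrpW is inactive.
Required activator BexD is absent, so *gixN* is not transcribed.
So GixN is not produced.
Autoinducer-2 is present, so QuvX is inactive.
Required activator GixN is absent, so *lutW* is not transcribed.
So LutW is not produced.
Required activator DovU is absent, so *gixF* is not transcribed.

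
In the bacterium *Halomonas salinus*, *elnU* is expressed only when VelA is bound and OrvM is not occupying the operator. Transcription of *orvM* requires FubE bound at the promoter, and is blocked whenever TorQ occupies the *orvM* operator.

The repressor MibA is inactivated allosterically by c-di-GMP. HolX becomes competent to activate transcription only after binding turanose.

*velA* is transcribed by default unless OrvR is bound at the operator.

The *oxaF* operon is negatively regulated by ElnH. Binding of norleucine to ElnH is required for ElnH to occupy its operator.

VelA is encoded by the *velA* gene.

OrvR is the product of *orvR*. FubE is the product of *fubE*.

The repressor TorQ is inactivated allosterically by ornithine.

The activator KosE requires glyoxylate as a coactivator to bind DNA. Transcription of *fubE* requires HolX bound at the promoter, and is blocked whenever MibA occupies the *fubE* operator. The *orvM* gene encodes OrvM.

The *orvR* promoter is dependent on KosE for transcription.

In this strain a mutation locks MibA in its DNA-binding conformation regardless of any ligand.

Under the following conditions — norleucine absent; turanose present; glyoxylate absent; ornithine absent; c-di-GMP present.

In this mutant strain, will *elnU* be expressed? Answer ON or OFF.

Glyoxylate is absent, so KosE is inactive.
Required activator KosE is absent, so *orvR* is not transcribed.
So OrvR is not produced.
With no repressor bound, *velA* is transcribed.
So VelA is produced and active.
Ornithine is absent, so TorQ is active.
MibA is constitutively active in this strain.
Turanose is present, so HolX is active.
With repressor MibA bound, *fubE* is not transcribed.
So FubE is not produced.
With repressor TorQ bound, *orvM* is not transcribed.
So OrvM is not produced.
No repressor is bound and VelA is active, so *elnU* is transcribed.

ON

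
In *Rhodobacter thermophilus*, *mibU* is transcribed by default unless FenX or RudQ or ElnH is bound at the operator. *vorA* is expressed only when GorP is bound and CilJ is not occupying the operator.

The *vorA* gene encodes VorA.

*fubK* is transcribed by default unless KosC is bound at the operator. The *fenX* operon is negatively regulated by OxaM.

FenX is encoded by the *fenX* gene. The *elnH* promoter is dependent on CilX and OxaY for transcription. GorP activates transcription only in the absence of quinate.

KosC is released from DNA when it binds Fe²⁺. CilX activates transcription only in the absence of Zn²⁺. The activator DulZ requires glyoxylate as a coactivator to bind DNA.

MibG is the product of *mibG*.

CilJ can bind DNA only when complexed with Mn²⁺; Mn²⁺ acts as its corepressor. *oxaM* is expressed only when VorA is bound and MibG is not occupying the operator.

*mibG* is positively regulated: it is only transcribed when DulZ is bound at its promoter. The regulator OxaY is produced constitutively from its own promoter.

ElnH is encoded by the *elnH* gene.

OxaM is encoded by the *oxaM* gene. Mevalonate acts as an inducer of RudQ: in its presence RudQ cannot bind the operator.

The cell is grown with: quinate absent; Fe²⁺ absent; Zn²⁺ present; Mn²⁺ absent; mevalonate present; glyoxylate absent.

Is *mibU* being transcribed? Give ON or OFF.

Quinate is absent, so GorP is active.
Mn²⁺ is absent, so CilJ is inactive.
No repressor is bound and GorP is active, so *vorA* is transcribed.
So VorA is produced and active.
Glyoxylate is absent, so DulZ is inactive.
Required activator DulZ is absent, so *mibG* is not transcribed.
So MibG is not produced.
No repressor is bound and VorA is active, so *oxaM* is transcribed.
So OxaM is produced and active.
With repressor OxaM bound, *fenX* is not transcribed.
So FenX is not produced.
Mevalonate is present, so RudQ is inactive.
Zn²⁺ is present, so CilX is inactive.
OxaY is produced constitutively and is active.
Required activator CilX is absent, so *elnH* is not transcribed.
So ElnH is not produced.
With no repressor bound, *mibU* is transcribed.

ON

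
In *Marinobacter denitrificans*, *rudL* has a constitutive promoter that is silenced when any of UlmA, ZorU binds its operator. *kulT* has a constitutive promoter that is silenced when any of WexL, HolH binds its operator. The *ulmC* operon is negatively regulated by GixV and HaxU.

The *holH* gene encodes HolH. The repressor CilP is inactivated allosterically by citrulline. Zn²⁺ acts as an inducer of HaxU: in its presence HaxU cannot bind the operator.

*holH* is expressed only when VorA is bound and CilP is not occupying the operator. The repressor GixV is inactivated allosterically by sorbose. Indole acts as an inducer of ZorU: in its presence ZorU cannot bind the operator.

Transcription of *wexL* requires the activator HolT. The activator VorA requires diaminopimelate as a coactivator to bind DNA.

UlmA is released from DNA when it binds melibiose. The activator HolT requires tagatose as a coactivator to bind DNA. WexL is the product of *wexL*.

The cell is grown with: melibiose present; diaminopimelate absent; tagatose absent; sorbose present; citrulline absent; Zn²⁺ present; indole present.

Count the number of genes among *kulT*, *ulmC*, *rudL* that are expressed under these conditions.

Tagatose is absent, so HolT is inactive.
Required activator HolT is absent, so *wexL* is not transcribed.
So WexL is not produced.
Citrulline is absent, so CilP is active.
Diaminopimelate is absent, so VorA is inactive.
With repressor CilP bound, *holH* is not transcribed.
So HolH is not produced.
With no repressor bound, *kulT* is transcribed.
→ *kulT* is ON.
Sorbose is present, so GixV is inactive.
Zn²⁺ is present, so HaxU is inactive.
With no repressor bound, *ulmC* is transcribed.
→ *ulmC* is ON.
Melibiose is present, so UlmA is inactive.
Indole is present, so ZorU is inactive.
With no repressor bound, *rudL* is transcribed.
→ *rudL* is ON.
3 of the 3 genes are transcribed.

3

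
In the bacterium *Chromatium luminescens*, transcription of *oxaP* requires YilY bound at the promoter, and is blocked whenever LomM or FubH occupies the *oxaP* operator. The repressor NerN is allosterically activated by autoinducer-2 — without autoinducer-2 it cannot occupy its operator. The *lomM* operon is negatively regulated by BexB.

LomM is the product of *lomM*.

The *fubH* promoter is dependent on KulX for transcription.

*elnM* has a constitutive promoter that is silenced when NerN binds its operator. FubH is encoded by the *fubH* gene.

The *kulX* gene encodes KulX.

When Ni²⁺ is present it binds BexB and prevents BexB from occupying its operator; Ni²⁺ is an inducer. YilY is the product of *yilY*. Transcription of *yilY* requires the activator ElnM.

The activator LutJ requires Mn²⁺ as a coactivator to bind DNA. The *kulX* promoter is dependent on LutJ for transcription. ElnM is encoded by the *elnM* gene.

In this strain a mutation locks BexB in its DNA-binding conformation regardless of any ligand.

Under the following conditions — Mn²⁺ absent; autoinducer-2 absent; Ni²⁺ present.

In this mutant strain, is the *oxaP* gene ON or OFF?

BexB is constitutively active in this strain.
With repressor BexB bound, *lomM* is not transcribed.
So LomM is not produced.
Autoinducer-2 is absent, so NerN is inactive.
With no repressor bound, *elnM* is transcribed.
So ElnM is produced and active.
No repressor is bound and ElnM is active, so *yilY* is transcribed.
So YilY is produced and active.
Mn²⁺ is absent, so LutJ is inactive.
Required activator LutJ is absent, so *kulX* is not transcribed.
So KulX is not produced.
Required activator KulX is absent, so *fubH* is not transcribed.
So FubH is not produced.
No repressor is bound and YilY is active, so *oxaP* is transcribed.

ON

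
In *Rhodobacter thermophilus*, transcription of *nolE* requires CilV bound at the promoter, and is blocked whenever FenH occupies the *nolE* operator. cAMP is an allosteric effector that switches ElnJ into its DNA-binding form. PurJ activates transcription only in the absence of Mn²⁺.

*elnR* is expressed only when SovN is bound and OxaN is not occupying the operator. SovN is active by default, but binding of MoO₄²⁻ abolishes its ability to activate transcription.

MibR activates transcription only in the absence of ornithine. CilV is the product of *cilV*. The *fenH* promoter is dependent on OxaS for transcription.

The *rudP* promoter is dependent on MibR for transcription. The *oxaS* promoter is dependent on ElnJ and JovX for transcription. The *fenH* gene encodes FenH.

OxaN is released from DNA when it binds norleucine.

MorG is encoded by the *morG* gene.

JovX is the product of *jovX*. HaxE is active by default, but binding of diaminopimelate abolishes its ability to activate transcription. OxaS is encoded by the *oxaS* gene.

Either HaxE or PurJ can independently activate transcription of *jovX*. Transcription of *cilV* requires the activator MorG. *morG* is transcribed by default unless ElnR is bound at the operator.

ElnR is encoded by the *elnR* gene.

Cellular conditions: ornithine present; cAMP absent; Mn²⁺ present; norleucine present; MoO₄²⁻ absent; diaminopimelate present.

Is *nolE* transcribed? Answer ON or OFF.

OFF

Norleucine is present, so OxaN is inactive.
MoO₄²⁻ is absent, so SovN is active.
No repressor is bound and SovN is active, so *elnR* is transcribed.
So ElnR is produced and active.
With repressor ElnR bound, *morG* is not transcribed.
So MorG is not produced.
Required activator MorG is absent, so *cilV* is not transcribed.
So CilV is not produced.
cAMP is absent, so ElnJ is inactive.
Diaminopimelate is present, so HaxE is inactive.
Mn²⁺ is present, so PurJ is inactive.
No activator is available at the *jovX* promoter, so *jovX* is not transcribed.
So JovX is not produced.
Required activator ElnJ is absent, so *oxaS* is not transcribed.
So OxaS is not produced.
Required activator OxaS is absent, so *fenH* is not transcribed.
So FenH is not produced.
Required activator CilV is absent, so *nolE* is not transcribed.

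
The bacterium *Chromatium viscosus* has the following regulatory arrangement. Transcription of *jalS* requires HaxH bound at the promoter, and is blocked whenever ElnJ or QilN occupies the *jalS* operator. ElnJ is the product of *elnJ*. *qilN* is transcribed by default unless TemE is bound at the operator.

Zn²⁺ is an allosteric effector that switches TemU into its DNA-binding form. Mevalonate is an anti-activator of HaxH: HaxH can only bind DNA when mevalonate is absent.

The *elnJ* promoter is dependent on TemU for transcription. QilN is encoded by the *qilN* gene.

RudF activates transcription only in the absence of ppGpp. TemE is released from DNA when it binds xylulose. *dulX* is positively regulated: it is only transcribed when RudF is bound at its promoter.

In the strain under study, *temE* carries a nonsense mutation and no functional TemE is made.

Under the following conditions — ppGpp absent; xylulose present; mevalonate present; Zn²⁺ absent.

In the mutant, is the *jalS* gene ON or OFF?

OFF

Zn²⁺ is absent, so TemU is inactive.
Required activator TemU is absent, so *elnJ* is not transcribed.
So ElnJ is not produced.
TemE is non-functional in this strain, so it has no effect.
With no repressor bound, *qilN* is transcribed.
So QilN is produced and active.
Mevalonate is present, so HaxH is inactive.
With repressor QilN bound, *jalS* is not transcribed.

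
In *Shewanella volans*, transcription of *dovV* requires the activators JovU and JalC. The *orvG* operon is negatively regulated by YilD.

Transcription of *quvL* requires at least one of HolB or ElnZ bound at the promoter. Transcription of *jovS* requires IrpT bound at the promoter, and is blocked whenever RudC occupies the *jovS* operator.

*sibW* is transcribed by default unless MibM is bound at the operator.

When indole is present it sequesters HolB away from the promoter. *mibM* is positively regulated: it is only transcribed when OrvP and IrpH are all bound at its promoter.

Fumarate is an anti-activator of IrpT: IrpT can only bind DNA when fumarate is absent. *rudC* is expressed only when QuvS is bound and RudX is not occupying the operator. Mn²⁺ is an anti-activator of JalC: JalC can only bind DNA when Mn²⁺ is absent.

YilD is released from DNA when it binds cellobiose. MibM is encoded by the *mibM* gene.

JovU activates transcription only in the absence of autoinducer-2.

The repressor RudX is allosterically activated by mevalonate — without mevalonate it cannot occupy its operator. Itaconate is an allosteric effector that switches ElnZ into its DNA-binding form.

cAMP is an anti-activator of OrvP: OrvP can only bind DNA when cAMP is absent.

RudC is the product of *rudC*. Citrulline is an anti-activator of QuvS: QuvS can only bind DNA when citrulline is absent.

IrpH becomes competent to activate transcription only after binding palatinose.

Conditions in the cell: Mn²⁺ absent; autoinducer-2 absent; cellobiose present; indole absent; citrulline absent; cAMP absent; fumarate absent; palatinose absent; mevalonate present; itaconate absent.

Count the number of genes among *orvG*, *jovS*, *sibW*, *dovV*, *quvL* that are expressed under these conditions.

5

Cellobiose is present, so YilD is inactive.
With no repressor bound, *orvG* is transcribed.
→ *orvG* is ON.
Fumarate is absent, so IrpT is active.
Mevalonate is present, so RudX is active.
Citrulline is absent, so QuvS is active.
With repressor RudX bound, *rudC* is not transcribed.
So RudC is not produced.
No repressor is bound and IrpT is active, so *jovS* is transcribed.
→ *jovS* is ON.
cAMP is absent, so OrvP is active.
Palatinose is absent, so IrpH is inactive.
Required activator IrpH is absent, so *mibM* is not transcribed.
So MibM is not produced.
With no repressor bound, *sibW* is transcribed.
→ *sibW* is ON.
Autoinducer-2 is absent, so JovU is active.
Mn²⁺ is absent, so JalC is active.
No repressor is bound and JovU and JalC are active, so *dovV* is transcribed.
→ *dovV* is ON.
Indole is absent, so HolB is active.
Itaconate is absent, so ElnZ is inactive.
Activator HolB is present, so *quvL* is transcribed.
→ *quvL* is ON.
5 of the 5 genes are transcribed.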